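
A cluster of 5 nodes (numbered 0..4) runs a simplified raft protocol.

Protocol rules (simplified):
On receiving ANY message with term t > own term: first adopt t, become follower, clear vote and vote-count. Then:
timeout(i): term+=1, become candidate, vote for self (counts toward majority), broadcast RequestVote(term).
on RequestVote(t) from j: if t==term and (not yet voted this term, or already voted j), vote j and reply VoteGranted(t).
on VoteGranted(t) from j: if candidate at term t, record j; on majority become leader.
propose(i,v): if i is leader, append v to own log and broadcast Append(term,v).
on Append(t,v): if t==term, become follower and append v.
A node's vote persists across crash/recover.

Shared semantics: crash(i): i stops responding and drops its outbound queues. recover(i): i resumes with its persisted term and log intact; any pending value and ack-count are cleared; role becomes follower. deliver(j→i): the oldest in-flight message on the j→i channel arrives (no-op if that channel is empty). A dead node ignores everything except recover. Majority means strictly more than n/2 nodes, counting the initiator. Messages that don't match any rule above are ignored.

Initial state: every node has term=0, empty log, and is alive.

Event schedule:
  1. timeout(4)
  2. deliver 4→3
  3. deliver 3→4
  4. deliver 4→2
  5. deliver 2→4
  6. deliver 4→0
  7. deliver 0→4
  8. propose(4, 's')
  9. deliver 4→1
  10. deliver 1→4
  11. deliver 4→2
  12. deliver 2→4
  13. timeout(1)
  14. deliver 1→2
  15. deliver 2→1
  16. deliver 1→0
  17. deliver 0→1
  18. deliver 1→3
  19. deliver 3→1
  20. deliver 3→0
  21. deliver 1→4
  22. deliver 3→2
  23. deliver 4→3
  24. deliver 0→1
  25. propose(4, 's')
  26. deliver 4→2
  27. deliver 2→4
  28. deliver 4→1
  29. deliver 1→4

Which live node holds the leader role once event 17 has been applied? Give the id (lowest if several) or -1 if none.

1

e1 timeout(4): 4[cand,t=1,-]
e2 deliver 4→3: 3[foll,t=1,-]
e3 deliver 3→4: ·
e4 deliver 4→2: 2[foll,t=1,-]
e5 deliver 2→4: 4[lead,t=1,-]
e6 deliver 4→0: 0[foll,t=1,-]
e7 deliver 0→4: ·
e8 propose(4,'s'): 4[lead,t=1,s]
e9 deliver 4→1: 1[foll,t=1,-]
e10 deliver 1→4: ·
e11 deliver 4→2: 2[foll,t=1,s]
e12 deliver 2→4: ·
e13 timeout(1): 1[cand,t=2,-]
e14 deliver 1→2: 2[foll,t=2,s]
e15 deliver 2→1: ·
e16 deliver 1→0: 0[foll,t=2,-]
e17 deliver 0→1: 1[lead,t=2,-]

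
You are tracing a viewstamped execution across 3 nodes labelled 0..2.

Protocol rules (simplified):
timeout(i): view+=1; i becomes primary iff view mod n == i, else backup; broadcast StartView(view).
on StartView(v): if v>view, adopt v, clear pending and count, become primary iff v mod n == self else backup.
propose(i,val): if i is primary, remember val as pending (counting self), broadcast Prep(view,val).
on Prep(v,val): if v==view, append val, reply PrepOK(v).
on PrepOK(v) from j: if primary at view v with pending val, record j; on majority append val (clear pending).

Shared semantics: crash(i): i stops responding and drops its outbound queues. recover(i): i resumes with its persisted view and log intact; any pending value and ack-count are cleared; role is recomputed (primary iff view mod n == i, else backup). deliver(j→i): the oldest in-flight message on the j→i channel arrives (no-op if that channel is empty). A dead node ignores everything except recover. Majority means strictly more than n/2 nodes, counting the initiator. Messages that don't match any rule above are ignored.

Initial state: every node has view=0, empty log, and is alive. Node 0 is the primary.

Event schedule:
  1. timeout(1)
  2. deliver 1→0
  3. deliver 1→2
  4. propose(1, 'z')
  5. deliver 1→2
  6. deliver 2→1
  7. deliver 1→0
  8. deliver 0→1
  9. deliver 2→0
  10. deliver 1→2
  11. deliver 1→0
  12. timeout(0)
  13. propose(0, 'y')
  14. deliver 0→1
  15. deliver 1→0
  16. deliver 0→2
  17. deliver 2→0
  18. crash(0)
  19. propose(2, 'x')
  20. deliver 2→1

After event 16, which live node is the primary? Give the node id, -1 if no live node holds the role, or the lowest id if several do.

2

after 1 — timeout(1): n1:prim/v1/[-]
after 2 — deliver 1→0: n0:back/v1/[-]
after 3 — deliver 1→2: n2:back/v1/[-]
after 4 — propose(1,'z'): ·
after 5 — deliver 1→2: n2:back/v1/[z]
after 6 — deliver 2→1: n1:prim/v1/[z]
after 7 — deliver 1→0: n0:back/v1/[z]
after 8 — deliver 0→1: ·
after 9 — deliver 2→0: ·
after 10 — deliver 1→2: ·
after 11 — deliver 1→0: ·
after 12 — timeout(0): n0:back/v2/[z]
after 13 — propose(0,'y'): ·
after 14 — deliver 0→1: n1:back/v2/[z]
after 15 — deliver 1→0: ·
after 16 — deliver 0→2: n2:prim/v2/[z]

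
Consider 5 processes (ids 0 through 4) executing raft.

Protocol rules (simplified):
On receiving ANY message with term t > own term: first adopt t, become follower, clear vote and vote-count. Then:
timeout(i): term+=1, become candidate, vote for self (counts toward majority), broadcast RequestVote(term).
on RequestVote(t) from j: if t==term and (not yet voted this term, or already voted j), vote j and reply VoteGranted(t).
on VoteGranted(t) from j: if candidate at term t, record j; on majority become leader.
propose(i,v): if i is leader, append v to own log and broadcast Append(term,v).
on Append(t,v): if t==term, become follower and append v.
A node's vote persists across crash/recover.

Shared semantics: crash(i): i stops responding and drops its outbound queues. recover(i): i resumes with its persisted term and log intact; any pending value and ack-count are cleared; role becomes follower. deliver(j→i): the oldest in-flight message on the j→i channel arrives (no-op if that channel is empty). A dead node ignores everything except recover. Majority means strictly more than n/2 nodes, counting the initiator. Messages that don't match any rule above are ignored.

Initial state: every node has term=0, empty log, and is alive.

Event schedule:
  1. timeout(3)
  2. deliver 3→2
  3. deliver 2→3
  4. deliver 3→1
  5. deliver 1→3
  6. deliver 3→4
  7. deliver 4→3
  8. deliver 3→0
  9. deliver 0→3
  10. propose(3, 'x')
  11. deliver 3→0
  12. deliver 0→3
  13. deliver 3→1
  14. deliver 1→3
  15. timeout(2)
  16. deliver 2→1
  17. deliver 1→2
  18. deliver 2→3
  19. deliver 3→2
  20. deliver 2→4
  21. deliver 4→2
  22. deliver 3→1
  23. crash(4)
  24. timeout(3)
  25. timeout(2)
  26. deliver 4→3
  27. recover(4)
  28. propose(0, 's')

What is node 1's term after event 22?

e1 timeout(3): 3[cand,t=1,-]
e2 deliver 3→2: 2[foll,t=1,-]
e3 deliver 2→3: ·
e4 deliver 3→1: 1[foll,t=1,-]
e5 deliver 1→3: 3[lead,t=1,-]
e6 deliver 3→4: 4[foll,t=1,-]
e7 deliver 4→3: ·
e8 deliver 3→0: 0[foll,t=1,-]
e9 deliver 0→3: ·
e10 propose(3,'x'): 3[lead,t=1,x]
e11 deliver 3→0: 0[foll,t=1,x]
e12 deliver 0→3: ·
e13 deliver 3→1: 1[foll,t=1,x]
e14 deliver 1→3: ·
e15 timeout(2): 2[cand,t=2,-]
e16 deliver 2→1: 1[foll,t=2,x]
e17 deliver 1→2: ·
e18 deliver 2→3: 3[foll,t=2,x]
e19 deliver 3→2: ·
e20 deliver 2→4: 4[foll,t=2,-]
e21 deliver 4→2: 2[lead,t=2,-]
e22 deliver 3→1: ·

2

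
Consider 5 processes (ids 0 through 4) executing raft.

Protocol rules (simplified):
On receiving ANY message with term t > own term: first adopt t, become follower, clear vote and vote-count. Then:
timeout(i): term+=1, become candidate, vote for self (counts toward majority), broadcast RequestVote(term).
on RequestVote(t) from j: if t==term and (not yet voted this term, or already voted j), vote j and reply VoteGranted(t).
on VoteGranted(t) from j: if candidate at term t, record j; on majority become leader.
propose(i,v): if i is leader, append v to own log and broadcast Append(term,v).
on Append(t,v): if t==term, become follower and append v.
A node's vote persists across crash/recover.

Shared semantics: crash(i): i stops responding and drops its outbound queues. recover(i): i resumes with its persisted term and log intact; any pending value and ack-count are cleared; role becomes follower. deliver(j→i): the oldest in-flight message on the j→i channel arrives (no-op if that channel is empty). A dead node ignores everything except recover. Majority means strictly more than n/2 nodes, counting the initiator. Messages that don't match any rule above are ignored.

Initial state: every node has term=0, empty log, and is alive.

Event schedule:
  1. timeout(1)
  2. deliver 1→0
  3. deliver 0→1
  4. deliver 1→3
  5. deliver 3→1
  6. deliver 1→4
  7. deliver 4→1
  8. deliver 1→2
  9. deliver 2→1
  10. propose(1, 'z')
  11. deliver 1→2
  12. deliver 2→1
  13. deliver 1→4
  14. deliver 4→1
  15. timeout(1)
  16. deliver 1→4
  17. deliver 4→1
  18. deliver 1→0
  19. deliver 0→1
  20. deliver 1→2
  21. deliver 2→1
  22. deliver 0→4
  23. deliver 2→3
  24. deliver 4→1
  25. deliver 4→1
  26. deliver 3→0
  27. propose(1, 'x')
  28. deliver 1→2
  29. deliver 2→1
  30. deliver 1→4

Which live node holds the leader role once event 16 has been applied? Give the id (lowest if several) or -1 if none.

e1 timeout(1): 1[cand,t=1,-]
e2 deliver 1→0: 0[foll,t=1,-]
e3 deliver 0→1: ·
e4 deliver 1→3: 3[foll,t=1,-]
e5 deliver 3→1: 1[lead,t=1,-]
e6 deliver 1→4: 4[foll,t=1,-]
e7 deliver 4→1: ·
e8 deliver 1→2: 2[foll,t=1,-]
e9 deliver 2→1: ·
e10 propose(1,'z'): 1[lead,t=1,z]
e11 deliver 1→2: 2[foll,t=1,z]
e12 deliver 2→1: ·
e13 deliver 1→4: 4[foll,t=1,z]
e14 deliver 4→1: ·
e15 timeout(1): 1[cand,t=2,z]
e16 deliver 1→4: 4[foll,t=2,z]

-1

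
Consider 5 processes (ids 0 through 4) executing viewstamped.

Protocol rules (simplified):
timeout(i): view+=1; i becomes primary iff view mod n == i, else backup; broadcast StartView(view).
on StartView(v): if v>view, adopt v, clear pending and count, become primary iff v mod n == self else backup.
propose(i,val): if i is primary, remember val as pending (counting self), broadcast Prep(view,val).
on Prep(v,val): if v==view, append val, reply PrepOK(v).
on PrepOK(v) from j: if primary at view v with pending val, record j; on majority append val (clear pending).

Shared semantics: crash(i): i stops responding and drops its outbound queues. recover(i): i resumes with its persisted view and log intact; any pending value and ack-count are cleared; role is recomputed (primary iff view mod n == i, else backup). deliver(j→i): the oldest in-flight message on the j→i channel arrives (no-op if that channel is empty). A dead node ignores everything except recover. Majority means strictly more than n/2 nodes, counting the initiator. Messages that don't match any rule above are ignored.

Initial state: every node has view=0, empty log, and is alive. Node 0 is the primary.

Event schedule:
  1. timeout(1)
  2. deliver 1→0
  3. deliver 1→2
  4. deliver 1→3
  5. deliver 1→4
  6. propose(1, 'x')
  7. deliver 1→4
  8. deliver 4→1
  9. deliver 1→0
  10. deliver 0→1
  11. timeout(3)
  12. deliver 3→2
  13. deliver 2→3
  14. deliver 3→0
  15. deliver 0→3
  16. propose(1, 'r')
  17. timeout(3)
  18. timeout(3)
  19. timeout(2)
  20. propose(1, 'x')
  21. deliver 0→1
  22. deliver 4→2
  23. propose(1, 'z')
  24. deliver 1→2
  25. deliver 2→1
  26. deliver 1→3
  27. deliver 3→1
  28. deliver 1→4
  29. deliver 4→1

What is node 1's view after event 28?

[1] timeout(1) → N1(prim v1 [-])
[2] deliver 1→0 → N0(back v1 [-])
[3] deliver 1→2 → N2(back v1 [-])
[4] deliver 1→3 → N3(back v1 [-])
[5] deliver 1→4 → N4(back v1 [-])
[6] propose(1,'x') → ∅
[7] deliver 1→4 → N4(back v1 [x])
[8] deliver 4→1 → ∅
[9] deliver 1→0 → N0(back v1 [x])
[10] deliver 0→1 → N1(prim v1 [x])
[11] timeout(3) → N3(back v2 [-])
[12] deliver 3→2 → N2(prim v2 [-])
[13] deliver 2→3 → ∅
[14] deliver 3→0 → N0(back v2 [x])
[15] deliver 0→3 → ∅
[16] propose(1,'r') → ∅
[17] timeout(3) → N3(prim v3 [-])
[18] timeout(3) → N3(back v4 [-])
[19] timeout(2) → N2(back v3 [-])
[20] propose(1,'x') → ∅
[21] deliver 0→1 → ∅
[22] deliver 4→2 → ∅
[23] propose(1,'z') → ∅
[24] deliver 1→2 → ∅
[25] deliver 2→1 → N1(back v3 [x])
[26] deliver 1→3 → ∅
[27] deliver 3→1 → ∅
[28] deliver 1→4 → N4(back v1 [x,r])

3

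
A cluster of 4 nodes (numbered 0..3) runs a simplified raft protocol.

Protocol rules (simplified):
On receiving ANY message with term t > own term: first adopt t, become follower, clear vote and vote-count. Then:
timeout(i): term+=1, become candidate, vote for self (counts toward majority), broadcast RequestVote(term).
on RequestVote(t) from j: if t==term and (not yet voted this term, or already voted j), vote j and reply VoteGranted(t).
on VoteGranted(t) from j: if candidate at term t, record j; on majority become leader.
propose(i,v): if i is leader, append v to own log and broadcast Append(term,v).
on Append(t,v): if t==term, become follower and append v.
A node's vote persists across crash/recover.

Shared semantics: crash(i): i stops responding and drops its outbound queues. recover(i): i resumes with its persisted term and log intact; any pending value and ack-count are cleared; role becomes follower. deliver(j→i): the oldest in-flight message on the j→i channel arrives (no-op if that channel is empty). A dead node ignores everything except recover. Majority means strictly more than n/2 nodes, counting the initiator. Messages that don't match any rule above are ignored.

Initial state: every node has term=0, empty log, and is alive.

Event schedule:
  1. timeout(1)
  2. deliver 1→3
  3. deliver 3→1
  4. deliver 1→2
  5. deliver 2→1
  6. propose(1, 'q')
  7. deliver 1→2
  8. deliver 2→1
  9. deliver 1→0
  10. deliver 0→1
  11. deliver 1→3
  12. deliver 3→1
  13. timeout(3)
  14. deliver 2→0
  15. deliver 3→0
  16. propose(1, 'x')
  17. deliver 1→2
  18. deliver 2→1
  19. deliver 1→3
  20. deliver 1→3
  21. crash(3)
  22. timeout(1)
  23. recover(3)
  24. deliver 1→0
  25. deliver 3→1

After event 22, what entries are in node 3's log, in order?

q

step 1 timeout(1): 1={cand,t=1,log=-}
step 2 deliver 1→3: 3={foll,t=1,log=-}
step 3 deliver 3→1: —
step 4 deliver 1→2: 2={foll,t=1,log=-}
step 5 deliver 2→1: 1={lead,t=1,log=-}
step 6 propose(1,'q'): 1={lead,t=1,log=q}
step 7 deliver 1→2: 2={foll,t=1,log=q}
step 8 deliver 2→1: —
step 9 deliver 1→0: 0={foll,t=1,log=-}
step 10 deliver 0→1: —
step 11 deliver 1→3: 3={foll,t=1,log=q}
step 12 deliver 3→1: —
step 13 timeout(3): 3={cand,t=2,log=q}
step 14 deliver 2→0: —
step 15 deliver 3→0: 0={foll,t=2,log=-}
step 16 propose(1,'x'): 1={lead,t=1,log=q,x}
step 17 deliver 1→2: 2={foll,t=1,log=q,x}
step 18 deliver 2→1: —
step 19 deliver 1→3: —
step 20 deliver 1→3: —
step 21 crash(3): 3={✗cand,t=2,log=q}
step 22 timeout(1): 1={cand,t=2,log=q,x}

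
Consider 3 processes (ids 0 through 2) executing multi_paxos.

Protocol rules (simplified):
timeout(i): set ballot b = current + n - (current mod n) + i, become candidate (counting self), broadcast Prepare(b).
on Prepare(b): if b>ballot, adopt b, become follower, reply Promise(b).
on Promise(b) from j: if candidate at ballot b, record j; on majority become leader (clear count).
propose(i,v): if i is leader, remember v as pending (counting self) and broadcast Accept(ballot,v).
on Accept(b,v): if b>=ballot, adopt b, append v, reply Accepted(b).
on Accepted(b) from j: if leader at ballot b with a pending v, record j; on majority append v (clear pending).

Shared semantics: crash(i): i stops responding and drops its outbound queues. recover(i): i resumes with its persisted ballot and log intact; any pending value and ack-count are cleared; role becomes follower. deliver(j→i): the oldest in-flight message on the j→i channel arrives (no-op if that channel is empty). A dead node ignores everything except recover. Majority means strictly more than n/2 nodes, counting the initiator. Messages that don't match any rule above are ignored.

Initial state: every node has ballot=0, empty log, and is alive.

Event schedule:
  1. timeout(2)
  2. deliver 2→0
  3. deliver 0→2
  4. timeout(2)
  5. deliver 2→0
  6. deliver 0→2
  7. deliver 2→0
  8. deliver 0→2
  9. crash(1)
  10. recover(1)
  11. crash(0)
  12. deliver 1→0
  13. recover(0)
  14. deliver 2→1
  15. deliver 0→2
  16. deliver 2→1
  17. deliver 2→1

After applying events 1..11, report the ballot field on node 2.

1. timeout(2):  <2:cand b5 ->
2. deliver 2→0:  <0:foll b5 ->
3. deliver 0→2:  <2:lead b5 ->
4. timeout(2):  <2:cand b8 ->
5. deliver 2→0:  <0:foll b8 ->
6. deliver 0→2:  <2:lead b8 ->
7. deliver 2→0:  nop
8. deliver 0→2:  nop
9. crash(1):  <1:✗foll b0 ->
10. recover(1):  <1:foll b0 ->
11. crash(0):  <0:✗foll b8 ->

8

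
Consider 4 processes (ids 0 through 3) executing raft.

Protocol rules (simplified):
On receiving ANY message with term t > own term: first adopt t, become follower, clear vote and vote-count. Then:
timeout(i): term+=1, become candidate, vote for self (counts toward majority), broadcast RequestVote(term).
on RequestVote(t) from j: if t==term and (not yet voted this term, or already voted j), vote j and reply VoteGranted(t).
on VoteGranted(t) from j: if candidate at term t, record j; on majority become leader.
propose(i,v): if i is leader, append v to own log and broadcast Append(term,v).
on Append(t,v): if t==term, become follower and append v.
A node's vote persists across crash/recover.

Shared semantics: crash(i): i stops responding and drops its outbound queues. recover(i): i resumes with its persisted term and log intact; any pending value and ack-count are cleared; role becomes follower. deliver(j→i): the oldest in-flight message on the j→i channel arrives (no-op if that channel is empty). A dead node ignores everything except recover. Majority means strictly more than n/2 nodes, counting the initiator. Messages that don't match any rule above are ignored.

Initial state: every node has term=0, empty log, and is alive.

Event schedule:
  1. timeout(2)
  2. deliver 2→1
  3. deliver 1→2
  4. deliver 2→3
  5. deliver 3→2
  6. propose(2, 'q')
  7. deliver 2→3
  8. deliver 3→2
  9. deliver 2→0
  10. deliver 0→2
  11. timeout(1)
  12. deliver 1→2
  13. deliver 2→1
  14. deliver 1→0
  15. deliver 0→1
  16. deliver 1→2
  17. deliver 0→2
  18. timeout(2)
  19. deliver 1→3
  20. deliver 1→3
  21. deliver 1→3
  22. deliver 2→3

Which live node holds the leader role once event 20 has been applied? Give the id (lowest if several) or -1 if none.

[1] timeout(2) → N2(cand t1 [-])
[2] deliver 2→1 → N1(foll t1 [-])
[3] deliver 1→2 → ∅
[4] deliver 2→3 → N3(foll t1 [-])
[5] deliver 3→2 → N2(lead t1 [-])
[6] propose(2,'q') → N2(lead t1 [q])
[7] deliver 2→3 → N3(foll t1 [q])
[8] deliver 3→2 → ∅
[9] deliver 2→0 → N0(foll t1 [-])
[10] deliver 0→2 → ∅
[11] timeout(1) → N1(cand t2 [-])
[12] deliver 1→2 → N2(foll t2 [q])
[13] deliver 2→1 → ∅
[14] deliver 1→0 → N0(foll t2 [-])
[15] deliver 0→1 → ∅
[16] deliver 1→2 → ∅
[17] deliver 0→2 → ∅
[18] timeout(2) → N2(cand t3 [q])
[19] deliver 1→3 → N3(foll t2 [q])
[20] deliver 1→3 → ∅

-1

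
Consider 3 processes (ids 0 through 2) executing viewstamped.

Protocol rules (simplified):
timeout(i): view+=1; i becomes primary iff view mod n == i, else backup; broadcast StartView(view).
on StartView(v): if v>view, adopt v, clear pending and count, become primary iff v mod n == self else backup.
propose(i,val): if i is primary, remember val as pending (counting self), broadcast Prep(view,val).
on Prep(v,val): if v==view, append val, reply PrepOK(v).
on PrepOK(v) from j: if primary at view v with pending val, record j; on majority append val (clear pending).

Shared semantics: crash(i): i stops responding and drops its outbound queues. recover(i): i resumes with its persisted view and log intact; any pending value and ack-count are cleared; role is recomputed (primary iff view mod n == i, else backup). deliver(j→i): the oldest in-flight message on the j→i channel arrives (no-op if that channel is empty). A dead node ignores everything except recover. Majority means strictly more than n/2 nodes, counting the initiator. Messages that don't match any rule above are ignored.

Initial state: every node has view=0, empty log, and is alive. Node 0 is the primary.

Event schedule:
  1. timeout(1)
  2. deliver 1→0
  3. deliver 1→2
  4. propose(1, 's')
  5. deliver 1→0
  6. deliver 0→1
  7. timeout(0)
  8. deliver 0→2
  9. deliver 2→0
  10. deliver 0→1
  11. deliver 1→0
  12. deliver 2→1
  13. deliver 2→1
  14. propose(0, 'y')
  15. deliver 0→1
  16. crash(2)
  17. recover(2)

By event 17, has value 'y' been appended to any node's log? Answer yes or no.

[1] timeout(1) → N1(prim v1 [-])
[2] deliver 1→0 → N0(back v1 [-])
[3] deliver 1→2 → N2(back v1 [-])
[4] propose(1,'s') → ∅
[5] deliver 1→0 → N0(back v1 [s])
[6] deliver 0→1 → N1(prim v1 [s])
[7] timeout(0) → N0(back v2 [s])
[8] deliver 0→2 → N2(prim v2 [-])
[9] deliver 2→0 → ∅
[10] deliver 0→1 → N1(back v2 [s])
[11] deliver 1→0 → ∅
[12] deliver 2→1 → ∅
[13] deliver 2→1 → ∅
[14] propose(0,'y') → ∅
[15] deliver 0→1 → ∅
[16] crash(2) → N2(✗prim v2 [-])
[17] recover(2) → N2(prim v2 [-])

no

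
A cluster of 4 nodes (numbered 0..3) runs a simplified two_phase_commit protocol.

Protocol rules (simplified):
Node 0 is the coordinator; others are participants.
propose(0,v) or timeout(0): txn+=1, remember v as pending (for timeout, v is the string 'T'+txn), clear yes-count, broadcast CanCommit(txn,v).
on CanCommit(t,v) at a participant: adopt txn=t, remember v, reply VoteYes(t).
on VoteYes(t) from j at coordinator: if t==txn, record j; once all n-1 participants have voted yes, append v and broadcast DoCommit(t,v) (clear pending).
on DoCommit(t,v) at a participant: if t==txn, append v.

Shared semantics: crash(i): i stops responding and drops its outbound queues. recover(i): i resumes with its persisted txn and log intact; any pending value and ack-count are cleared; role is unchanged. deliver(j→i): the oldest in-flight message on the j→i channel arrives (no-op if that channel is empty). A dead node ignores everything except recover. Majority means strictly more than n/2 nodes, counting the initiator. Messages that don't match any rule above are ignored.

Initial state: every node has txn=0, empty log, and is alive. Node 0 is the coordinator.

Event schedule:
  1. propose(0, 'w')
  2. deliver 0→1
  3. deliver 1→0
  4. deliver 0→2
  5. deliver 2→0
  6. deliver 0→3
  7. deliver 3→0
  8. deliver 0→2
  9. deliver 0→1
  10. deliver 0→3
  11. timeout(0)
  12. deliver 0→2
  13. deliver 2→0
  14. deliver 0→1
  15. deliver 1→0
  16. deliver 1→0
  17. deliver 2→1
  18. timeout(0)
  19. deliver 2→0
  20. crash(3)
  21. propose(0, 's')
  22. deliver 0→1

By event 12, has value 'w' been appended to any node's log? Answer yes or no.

yes

e1 propose(0,'w'): 0[coor,t=1,-]
e2 deliver 0→1: 1[part,t=1,-]
e3 deliver 1→0: ·
e4 deliver 0→2: 2[part,t=1,-]
e5 deliver 2→0: ·
e6 deliver 0→3: 3[part,t=1,-]
e7 deliver 3→0: 0[coor,t=1,w]
e8 deliver 0→2: 2[part,t=1,w]
e9 deliver 0→1: 1[part,t=1,w]
e10 deliver 0→3: 3[part,t=1,w]
e11 timeout(0): 0[coor,t=2,w]
e12 deliver 0→2: 2[part,t=2,w]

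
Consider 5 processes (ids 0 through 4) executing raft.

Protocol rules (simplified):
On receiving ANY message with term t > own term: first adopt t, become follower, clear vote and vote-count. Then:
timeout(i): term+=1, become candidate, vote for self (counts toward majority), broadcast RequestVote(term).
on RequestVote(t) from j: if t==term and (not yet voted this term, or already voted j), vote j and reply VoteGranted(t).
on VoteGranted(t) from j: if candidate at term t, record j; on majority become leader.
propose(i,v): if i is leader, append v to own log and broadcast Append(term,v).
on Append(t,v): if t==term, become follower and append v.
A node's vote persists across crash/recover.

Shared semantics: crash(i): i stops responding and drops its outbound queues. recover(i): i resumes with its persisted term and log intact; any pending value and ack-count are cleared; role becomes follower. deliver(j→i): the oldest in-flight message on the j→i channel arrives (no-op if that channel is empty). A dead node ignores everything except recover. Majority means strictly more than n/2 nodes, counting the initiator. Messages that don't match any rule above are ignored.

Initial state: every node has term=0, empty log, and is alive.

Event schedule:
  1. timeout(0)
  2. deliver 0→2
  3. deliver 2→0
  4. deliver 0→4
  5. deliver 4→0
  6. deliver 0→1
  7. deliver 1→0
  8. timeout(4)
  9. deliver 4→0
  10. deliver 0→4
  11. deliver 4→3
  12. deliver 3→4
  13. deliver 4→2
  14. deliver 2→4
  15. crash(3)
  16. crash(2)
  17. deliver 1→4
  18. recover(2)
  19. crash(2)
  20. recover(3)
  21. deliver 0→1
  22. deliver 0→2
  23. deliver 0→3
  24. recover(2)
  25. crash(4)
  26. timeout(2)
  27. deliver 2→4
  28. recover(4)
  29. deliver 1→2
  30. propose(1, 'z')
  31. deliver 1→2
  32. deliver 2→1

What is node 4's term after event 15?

1. timeout(0):  <0:cand t1 ->
2. deliver 0→2:  <2:foll t1 ->
3. deliver 2→0:  nop
4. deliver 0→4:  <4:foll t1 ->
5. deliver 4→0:  <0:lead t1 ->
6. deliver 0→1:  <1:foll t1 ->
7. deliver 1→0:  nop
8. timeout(4):  <4:cand t2 ->
9. deliver 4→0:  <0:foll t2 ->
10. deliver 0→4:  nop
11. deliver 4→3:  <3:foll t2 ->
12. deliver 3→4:  <4:lead t2 ->
13. deliver 4→2:  <2:foll t2 ->
14. deliver 2→4:  nop
15. crash(3):  <3:✗foll t2 ->

2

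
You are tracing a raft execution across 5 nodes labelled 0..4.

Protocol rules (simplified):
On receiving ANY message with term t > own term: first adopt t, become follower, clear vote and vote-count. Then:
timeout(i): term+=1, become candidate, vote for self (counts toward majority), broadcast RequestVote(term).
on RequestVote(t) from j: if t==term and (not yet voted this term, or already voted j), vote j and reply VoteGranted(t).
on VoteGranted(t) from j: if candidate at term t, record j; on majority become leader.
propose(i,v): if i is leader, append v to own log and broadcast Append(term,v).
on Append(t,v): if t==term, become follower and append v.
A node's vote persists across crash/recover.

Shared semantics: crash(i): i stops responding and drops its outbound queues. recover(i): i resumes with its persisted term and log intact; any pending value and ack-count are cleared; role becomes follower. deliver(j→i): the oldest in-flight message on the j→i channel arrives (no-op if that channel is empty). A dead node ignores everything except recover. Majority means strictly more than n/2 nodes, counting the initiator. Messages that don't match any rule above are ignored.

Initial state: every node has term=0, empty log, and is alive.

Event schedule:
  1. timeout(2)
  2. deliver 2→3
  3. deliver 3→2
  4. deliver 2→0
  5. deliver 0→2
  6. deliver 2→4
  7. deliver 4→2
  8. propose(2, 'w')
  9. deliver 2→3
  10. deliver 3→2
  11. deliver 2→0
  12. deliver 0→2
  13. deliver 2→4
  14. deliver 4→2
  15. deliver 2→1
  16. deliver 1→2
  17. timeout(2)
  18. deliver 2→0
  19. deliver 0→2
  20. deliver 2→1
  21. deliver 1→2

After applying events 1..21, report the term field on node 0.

step 1 timeout(2): 2={cand,t=1,log=-}
step 2 deliver 2→3: 3={foll,t=1,log=-}
step 3 deliver 3→2: —
step 4 deliver 2→0: 0={foll,t=1,log=-}
step 5 deliver 0→2: 2={lead,t=1,log=-}
step 6 deliver 2→4: 4={foll,t=1,log=-}
step 7 deliver 4→2: —
step 8 propose(2,'w'): 2={lead,t=1,log=w}
step 9 deliver 2→3: 3={foll,t=1,log=w}
step 10 deliver 3→2: —
step 11 deliver 2→0: 0={foll,t=1,log=w}
step 12 deliver 0→2: —
step 13 deliver 2→4: 4={foll,t=1,log=w}
step 14 deliver 4→2: —
step 15 deliver 2→1: 1={foll,t=1,log=-}
step 16 deliver 1→2: —
step 17 timeout(2): 2={cand,t=2,log=w}
step 18 deliver 2→0: 0={foll,t=2,log=w}
step 19 deliver 0→2: —
step 20 deliver 2→1: 1={foll,t=1,log=w}
step 21 deliver 1→2: —

2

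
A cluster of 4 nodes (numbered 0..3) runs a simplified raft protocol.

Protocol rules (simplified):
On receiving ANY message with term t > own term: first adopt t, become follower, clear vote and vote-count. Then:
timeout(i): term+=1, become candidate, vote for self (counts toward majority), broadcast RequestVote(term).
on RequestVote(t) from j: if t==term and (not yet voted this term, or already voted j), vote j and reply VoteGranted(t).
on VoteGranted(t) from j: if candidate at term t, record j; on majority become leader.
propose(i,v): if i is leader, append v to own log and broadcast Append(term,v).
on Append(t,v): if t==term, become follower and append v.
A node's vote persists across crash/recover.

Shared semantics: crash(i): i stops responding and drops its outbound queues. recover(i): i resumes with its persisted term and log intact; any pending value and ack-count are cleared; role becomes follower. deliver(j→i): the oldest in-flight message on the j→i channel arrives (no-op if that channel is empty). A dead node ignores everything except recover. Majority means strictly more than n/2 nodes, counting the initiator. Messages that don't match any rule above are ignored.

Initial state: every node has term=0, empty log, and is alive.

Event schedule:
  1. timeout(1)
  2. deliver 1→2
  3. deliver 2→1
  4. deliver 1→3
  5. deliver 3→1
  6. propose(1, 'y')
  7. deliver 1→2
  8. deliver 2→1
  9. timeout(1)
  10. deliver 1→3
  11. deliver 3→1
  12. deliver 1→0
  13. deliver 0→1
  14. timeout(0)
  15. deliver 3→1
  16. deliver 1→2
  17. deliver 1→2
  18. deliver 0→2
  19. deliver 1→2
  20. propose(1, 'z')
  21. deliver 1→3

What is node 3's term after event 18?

[1] timeout(1) → N1(cand t1 [-])
[2] deliver 1→2 → N2(foll t1 [-])
[3] deliver 2→1 → ∅
[4] deliver 1→3 → N3(foll t1 [-])
[5] deliver 3→1 → N1(lead t1 [-])
[6] propose(1,'y') → N1(lead t1 [y])
[7] deliver 1→2 → N2(foll t1 [y])
[8] deliver 2→1 → ∅
[9] timeout(1) → N1(cand t2 [y])
[10] deliver 1→3 → N3(foll t1 [y])
[11] deliver 3→1 → ∅
[12] deliver 1→0 → N0(foll t1 [-])
[13] deliver 0→1 → ∅
[14] timeout(0) → N0(cand t2 [-])
[15] deliver 3→1 → ∅
[16] deliver 1→2 → N2(foll t2 [y])
[17] deliver 1→2 → ∅
[18] deliver 0→2 → ∅

1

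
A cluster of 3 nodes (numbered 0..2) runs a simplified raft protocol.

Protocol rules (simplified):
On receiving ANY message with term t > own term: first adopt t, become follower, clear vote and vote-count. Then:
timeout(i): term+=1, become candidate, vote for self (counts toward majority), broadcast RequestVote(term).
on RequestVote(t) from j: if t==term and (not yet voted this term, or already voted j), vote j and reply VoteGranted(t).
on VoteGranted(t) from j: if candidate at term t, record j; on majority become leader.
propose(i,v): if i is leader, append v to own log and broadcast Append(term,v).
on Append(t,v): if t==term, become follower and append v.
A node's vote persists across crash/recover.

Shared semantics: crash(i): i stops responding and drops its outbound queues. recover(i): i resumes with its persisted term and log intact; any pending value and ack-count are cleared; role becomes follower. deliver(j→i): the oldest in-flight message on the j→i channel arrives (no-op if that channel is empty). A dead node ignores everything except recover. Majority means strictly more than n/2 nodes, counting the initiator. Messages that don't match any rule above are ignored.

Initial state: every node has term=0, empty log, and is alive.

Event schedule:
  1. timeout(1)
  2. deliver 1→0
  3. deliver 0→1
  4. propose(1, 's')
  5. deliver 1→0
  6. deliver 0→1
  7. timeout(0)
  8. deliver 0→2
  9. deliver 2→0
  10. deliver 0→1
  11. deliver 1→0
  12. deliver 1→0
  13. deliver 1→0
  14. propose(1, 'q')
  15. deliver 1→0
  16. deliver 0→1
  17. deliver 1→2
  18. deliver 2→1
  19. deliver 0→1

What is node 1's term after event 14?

2

[1] timeout(1) → N1(cand t1 [-])
[2] deliver 1→0 → N0(foll t1 [-])
[3] deliver 0→1 → N1(lead t1 [-])
[4] propose(1,'s') → N1(lead t1 [s])
[5] deliver 1→0 → N0(foll t1 [s])
[6] deliver 0→1 → ∅
[7] timeout(0) → N0(cand t2 [s])
[8] deliver 0→2 → N2(foll t2 [-])
[9] deliver 2→0 → N0(lead t2 [s])
[10] deliver 0→1 → N1(foll t2 [s])
[11] deliver 1→0 → ∅
[12] deliver 1→0 → ∅
[13] deliver 1→0 → ∅
[14] propose(1,'q') → ∅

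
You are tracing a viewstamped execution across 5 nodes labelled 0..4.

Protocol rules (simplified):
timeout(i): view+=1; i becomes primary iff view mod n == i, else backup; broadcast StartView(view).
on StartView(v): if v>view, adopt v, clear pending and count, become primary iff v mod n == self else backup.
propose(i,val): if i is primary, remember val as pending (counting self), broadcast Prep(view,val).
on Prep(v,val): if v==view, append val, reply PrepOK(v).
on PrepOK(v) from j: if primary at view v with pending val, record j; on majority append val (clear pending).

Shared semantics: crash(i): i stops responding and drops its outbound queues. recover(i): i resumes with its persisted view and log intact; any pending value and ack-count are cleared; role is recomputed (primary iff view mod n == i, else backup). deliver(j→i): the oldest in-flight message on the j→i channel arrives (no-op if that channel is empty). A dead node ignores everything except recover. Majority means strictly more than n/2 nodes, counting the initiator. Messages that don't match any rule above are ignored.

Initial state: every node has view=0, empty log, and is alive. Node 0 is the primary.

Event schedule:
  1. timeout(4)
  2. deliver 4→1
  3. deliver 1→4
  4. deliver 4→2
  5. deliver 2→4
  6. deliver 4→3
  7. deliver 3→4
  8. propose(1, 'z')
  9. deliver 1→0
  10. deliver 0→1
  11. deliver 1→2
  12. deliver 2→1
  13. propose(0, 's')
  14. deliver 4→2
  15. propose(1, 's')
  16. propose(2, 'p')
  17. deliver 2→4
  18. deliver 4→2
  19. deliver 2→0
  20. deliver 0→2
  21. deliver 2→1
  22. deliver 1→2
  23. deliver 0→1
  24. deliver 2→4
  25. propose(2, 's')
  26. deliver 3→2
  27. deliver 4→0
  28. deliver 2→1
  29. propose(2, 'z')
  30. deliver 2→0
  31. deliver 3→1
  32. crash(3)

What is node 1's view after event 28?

e1 timeout(4): 4[back,v=1,-]
e2 deliver 4→1: 1[prim,v=1,-]
e3 deliver 1→4: ·
e4 deliver 4→2: 2[back,v=1,-]
e5 deliver 2→4: ·
e6 deliver 4→3: 3[back,v=1,-]
e7 deliver 3→4: ·
e8 propose(1,'z'): ·
e9 deliver 1→0: ·
e10 deliver 0→1: ·
e11 deliver 1→2: 2[back,v=1,z]
e12 deliver 2→1: ·
e13 propose(0,'s'): ·
e14 deliver 4→2: ·
e15 propose(1,'s'): ·
e16 propose(2,'p'): ·
e17 deliver 2→4: ·
e18 deliver 4→2: ·
e19 deliver 2→0: ·
e20 deliver 0→2: ·
e21 deliver 2→1: ·
e22 deliver 1→2: 2[back,v=1,z,s]
e23 deliver 0→1: ·
e24 deliver 2→4: ·
e25 propose(2,'s'): ·
e26 deliver 3→2: ·
e27 deliver 4→0: 0[back,v=1,-]
e28 deliver 2→1: ·

1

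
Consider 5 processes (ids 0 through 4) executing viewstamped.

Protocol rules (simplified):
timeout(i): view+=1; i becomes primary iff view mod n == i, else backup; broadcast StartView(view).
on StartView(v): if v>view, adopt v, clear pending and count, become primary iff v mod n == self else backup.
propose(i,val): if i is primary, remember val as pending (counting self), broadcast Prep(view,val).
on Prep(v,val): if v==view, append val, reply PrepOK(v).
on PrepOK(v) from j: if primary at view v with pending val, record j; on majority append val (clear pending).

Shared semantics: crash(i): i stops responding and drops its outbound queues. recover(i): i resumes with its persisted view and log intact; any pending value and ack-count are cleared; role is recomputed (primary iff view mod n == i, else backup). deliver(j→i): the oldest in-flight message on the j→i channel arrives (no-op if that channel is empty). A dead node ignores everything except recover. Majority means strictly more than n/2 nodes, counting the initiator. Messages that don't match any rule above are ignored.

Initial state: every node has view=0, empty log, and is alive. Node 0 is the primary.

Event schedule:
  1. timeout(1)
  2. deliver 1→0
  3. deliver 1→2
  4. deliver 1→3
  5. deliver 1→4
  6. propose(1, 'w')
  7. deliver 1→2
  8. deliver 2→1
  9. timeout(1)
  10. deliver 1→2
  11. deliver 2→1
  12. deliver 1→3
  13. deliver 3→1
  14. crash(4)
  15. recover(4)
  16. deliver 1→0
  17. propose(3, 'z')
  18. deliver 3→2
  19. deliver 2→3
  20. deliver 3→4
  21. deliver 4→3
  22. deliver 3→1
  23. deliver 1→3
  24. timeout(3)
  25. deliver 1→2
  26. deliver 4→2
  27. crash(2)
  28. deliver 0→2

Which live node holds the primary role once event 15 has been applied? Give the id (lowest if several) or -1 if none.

after 1 — timeout(1): n1:prim/v1/[-]
after 2 — deliver 1→0: n0:back/v1/[-]
after 3 — deliver 1→2: n2:back/v1/[-]
after 4 — deliver 1→3: n3:back/v1/[-]
after 5 — deliver 1→4: n4:back/v1/[-]
after 6 — propose(1,'w'): ·
after 7 — deliver 1→2: n2:back/v1/[w]
after 8 — deliver 2→1: ·
after 9 — timeout(1): n1:back/v2/[-]
after 10 — deliver 1→2: n2:prim/v2/[w]
after 11 — deliver 2→1: ·
after 12 — deliver 1→3: n3:back/v1/[w]
after 13 — deliver 3→1: ·
after 14 — crash(4): n4:✗back/v1/[-]
after 15 — recover(4): n4:back/v1/[-]

2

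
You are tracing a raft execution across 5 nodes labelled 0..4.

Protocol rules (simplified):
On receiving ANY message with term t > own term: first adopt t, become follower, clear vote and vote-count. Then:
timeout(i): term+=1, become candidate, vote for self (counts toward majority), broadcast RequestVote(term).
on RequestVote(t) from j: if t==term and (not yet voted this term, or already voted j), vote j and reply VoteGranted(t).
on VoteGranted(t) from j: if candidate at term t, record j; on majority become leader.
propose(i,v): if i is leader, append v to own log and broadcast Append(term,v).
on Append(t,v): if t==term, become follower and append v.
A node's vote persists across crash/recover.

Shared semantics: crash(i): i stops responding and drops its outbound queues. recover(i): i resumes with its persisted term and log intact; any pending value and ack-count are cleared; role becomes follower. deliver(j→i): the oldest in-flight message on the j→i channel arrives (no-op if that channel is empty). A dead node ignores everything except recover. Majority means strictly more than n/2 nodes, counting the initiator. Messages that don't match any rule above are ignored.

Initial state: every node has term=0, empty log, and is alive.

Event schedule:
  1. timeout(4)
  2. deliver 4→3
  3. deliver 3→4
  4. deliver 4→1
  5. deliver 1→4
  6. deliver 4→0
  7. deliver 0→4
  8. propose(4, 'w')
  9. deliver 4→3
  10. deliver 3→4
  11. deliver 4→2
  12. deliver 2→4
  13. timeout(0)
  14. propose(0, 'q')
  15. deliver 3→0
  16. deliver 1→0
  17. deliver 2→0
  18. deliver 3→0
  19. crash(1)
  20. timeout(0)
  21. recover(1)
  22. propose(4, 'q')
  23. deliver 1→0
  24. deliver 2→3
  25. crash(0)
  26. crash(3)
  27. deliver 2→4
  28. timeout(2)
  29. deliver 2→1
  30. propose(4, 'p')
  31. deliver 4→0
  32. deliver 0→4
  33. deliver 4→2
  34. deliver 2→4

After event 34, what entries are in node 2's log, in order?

empty

step 1 timeout(4): 4={cand,t=1,log=-}
step 2 deliver 4→3: 3={foll,t=1,log=-}
step 3 deliver 3→4: —
step 4 deliver 4→1: 1={foll,t=1,log=-}
step 5 deliver 1→4: 4={lead,t=1,log=-}
step 6 deliver 4→0: 0={foll,t=1,log=-}
step 7 deliver 0→4: —
step 8 propose(4,'w'): 4={lead,t=1,log=w}
step 9 deliver 4→3: 3={foll,t=1,log=w}
step 10 deliver 3→4: —
step 11 deliver 4→2: 2={foll,t=1,log=-}
step 12 deliver 2→4: —
step 13 timeout(0): 0={cand,t=2,log=-}
step 14 propose(0,'q'): —
step 15 deliver 3→0: —
step 16 deliver 1→0: —
step 17 deliver 2→0: —
step 18 deliver 3→0: —
step 19 crash(1): 1={✗foll,t=1,log=-}
step 20 timeout(0): 0={cand,t=3,log=-}
step 21 recover(1): 1={foll,t=1,log=-}
step 22 propose(4,'q'): 4={lead,t=1,log=w,q}
step 23 deliver 1→0: —
step 24 deliver 2→3: —
step 25 crash(0): 0={✗cand,t=3,log=-}
step 26 crash(3): 3={✗foll,t=1,log=w}
step 27 deliver 2→4: —
step 28 timeout(2): 2={cand,t=2,log=-}
step 29 deliver 2→1: 1={foll,t=2,log=-}
step 30 propose(4,'p'): 4={lead,t=1,log=w,q,p}
step 31 deliver 4→0: —
step 32 deliver 0→4: —
step 33 deliver 4→2: —
step 34 deliver 2→4: 4={foll,t=2,log=w,q,p}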